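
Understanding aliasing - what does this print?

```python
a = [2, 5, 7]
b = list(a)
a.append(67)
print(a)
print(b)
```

Key concept: list() constructor creates copy.
Step by step:
`a = [2, 5, 7]` → a = [2, 5, 7]
`b = list(a)` → b = [2, 5, 7]
`a.append(67)` → a = [2, 5, 7, 67]
`print(a)` → prints [2, 5, 7, 67]
`print(b)` → prints [2, 5, 7]

Answer:
[2, 5, 7, 67]
[2, 5, 7]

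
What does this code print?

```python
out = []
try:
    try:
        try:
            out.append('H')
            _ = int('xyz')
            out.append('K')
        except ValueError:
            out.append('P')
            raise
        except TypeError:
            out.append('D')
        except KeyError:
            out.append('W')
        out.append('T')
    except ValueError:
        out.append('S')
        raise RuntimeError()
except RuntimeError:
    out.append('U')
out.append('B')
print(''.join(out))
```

Execution trace: 'H' (inner try body) → 'P' (inner except ValueError) → 'S' (except ValueError) → 'U' (outer except RuntimeError) → 'B' (after the try/except). Output: HPSUB

Answer: HPSUB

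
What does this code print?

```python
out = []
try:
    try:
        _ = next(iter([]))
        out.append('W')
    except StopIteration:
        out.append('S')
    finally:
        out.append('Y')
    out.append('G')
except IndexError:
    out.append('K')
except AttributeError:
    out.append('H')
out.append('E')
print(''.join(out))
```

Execution trace: 'S' (inner except StopIteration) → 'Y' (inner finally) → 'G' (try body, no exception) → 'E' (after the try/except). Output: SYGE

Answer: SYGE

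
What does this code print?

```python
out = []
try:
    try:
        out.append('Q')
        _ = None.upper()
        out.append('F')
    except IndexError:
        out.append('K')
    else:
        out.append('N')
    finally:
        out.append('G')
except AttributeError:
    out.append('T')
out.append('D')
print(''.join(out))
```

Execution trace: 'Q' (try body) → 'G' (finally) → 'T' (outer except AttributeError) → 'D' (after the try/except). Output: QGTD

Answer: QGTD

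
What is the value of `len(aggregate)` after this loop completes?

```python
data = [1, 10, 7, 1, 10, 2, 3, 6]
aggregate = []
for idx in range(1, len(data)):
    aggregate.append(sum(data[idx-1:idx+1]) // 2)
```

Number of 2-element averages
`aggregate` takes the values: [] → [5] → [5, 8] → [5, 8, 4] → [5, 8, 4, 5] → [5, 8, 4, 5, 6] → [5, 8, 4, 5, 6, 2] → [5, 8, 4, 5, 6, 2, 4]
So `len(aggregate)` = 7

Answer: 7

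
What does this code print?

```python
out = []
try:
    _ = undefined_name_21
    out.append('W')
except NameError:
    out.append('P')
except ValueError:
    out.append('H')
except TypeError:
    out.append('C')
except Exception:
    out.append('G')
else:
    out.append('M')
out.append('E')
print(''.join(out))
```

Execution trace: 'P' (except NameError) → 'E' (after the try/except). Output: PE

Answer: PE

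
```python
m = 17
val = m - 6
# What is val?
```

Trace:
`m = 17` → m = 17
`val = m - 6` → val = 11
So val = 11

Answer: 11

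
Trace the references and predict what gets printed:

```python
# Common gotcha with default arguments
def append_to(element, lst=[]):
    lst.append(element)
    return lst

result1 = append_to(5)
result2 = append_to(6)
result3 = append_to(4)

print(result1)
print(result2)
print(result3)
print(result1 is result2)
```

Key concept: mutable default argument gotcha.
Step by step:
`result1 = append_to(5)` → result1 = [5]
`result2 = append_to(6)` → result1 = [5, 6] (same object as result2); result2 = [5, 6] (same object as result1)
`result3 = append_to(4)` → result1 = [5, 6, 4] (same object as result2, result3); result2 = [5, 6, 4] (same object as result1, result3); result3 = [5, 6, 4] (same object as result1, result2)
`print(result1)` → prints [5, 6, 4]
`print(result2)` → prints [5, 6, 4]
`print(result3)` → prints [5, 6, 4]
`print(result1 is result2)` → prints True

Answer:
[5, 6, 4]
[5, 6, 4]
[5, 6, 4]
True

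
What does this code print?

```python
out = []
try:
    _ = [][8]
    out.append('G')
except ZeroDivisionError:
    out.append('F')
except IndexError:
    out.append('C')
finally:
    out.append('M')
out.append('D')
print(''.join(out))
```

Execution trace: 'C' (except IndexError) → 'M' (finally) → 'D' (after the try/except). Output: CMD

Answer: CMD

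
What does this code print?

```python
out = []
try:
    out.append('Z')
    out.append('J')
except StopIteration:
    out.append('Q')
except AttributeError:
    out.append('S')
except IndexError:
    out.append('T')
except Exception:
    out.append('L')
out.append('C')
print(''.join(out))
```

Execution trace: 'Z' (try body) → 'J' (try body, no exception) → 'C' (after the try/except). Output: ZJC

Answer: ZJC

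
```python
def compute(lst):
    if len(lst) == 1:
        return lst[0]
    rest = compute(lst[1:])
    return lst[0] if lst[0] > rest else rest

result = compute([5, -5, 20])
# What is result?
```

Recursive max over [5, -5, 20] = 20

Answer: 20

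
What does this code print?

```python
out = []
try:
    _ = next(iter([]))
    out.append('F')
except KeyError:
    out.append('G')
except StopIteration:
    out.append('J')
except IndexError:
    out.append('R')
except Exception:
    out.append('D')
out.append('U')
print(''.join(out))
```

Execution trace: 'J' (except StopIteration) → 'U' (after the try/except). Output: JU

Answer: JU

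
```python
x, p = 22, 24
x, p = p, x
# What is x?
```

Trace:
`x, p = 22, 24` → x = 22; p = 24
`x, p = p, x` → x = 24; p = 22
So x = 24

Answer: 24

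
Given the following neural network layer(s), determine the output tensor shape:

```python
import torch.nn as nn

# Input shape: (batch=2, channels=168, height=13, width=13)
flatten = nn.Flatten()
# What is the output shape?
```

Input: (2, 168, 13, 13) -> Output: (2, 28392)

Answer: (2, 28392)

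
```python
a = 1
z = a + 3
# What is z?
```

Trace:
`a = 1` → a = 1
`z = a + 3` → z = 4
So z = 4

Answer: 4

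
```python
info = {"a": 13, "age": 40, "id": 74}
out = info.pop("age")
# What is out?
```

Trace:
`info = {"a": 13, "age": 40, "id": 74}` → info = {'a': 13, 'age': 40, 'id': 74}
`out = info.pop("age")` → info = {'a': 13, 'id': 74}; out = 40
So out = 40

Answer: 40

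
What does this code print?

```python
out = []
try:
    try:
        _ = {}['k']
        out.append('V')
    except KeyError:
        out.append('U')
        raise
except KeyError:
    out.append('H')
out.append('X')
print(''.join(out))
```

Execution trace: 'U' (inner except KeyError) → 'H' (outer except KeyError) → 'X' (after the try/except). Output: UHX

Answer: UHX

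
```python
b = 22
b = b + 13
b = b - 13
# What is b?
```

Trace:
`b = 22` → b = 22
`b = b + 13` → b = 35
`b = b - 13` → b = 22
So b = 22

Answer: 22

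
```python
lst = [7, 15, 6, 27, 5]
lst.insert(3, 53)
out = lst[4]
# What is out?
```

Trace:
`lst = [7, 15, 6, 27, 5]` → lst = [7, 15, 6, 27, 5]
`lst.insert(3, 53)` → lst = [7, 15, 6, 53, 27, 5]
`out = lst[4]` → out = 27
So out = 27

Answer: 27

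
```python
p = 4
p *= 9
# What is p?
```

Trace:
`p = 4` → p = 4
`p *= 9` → p = 36
So p = 36

Answer: 36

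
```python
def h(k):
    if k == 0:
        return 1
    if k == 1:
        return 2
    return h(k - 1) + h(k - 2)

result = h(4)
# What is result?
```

Build up from base cases: h(0)=1, h(1)=2, h(2)=3, h(3)=5, h(4)=8

Answer: 8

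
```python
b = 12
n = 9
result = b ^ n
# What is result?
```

Trace:
`b = 12` → b = 12
`n = 9` → n = 9
`result = b ^ n` → result = 5
So result = 5

Answer: 5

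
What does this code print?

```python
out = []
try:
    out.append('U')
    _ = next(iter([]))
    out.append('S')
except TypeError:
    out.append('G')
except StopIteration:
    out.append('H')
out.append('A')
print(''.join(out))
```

Execution trace: 'U' (try body) → 'H' (except StopIteration) → 'A' (after the try/except). Output: UHA

Answer: UHA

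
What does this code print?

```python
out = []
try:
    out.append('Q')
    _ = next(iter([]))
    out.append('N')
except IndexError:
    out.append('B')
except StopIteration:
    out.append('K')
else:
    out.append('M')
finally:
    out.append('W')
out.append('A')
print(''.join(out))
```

Execution trace: 'Q' (try body) → 'K' (except StopIteration) → 'W' (finally) → 'A' (after the try/except). Output: QKWA

Answer: QKWA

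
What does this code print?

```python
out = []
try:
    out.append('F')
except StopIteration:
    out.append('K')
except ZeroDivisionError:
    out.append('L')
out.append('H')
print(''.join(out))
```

Execution trace: 'F' (try body, no exception) → 'H' (after the try/except). Output: FH

Answer: FH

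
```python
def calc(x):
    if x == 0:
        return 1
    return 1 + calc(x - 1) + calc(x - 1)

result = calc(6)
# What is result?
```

calc(x) = 1 + 2·calc(x-1), calc(0)=1. Closed form: (1+1)·2^6 - 1 = 127.

Answer: 127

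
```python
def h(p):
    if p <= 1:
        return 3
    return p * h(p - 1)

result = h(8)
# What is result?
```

h(8) = 8 * 7 * 6 * 5 * 4 * 3 * 2 * 3 = 120960

Answer: 120960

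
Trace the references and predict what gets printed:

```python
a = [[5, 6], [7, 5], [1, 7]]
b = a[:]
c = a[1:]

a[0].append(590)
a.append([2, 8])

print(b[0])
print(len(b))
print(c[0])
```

Key concept: slice with nested mutation.
Step by step:
`a = [[5, 6], [7, 5], [1, 7]]` → a = [[5, 6], [7, 5], [1, 7]]
`b = a[:]` → b = [[5, 6], [7, 5], [1, 7]]
`c = a[1:]` → c = [[7, 5], [1, 7]]
`a[0].append(590)` → a = [[5, 6, 590], [7, 5], [1, 7]]; b = [[5, 6, 590], [7, 5], [1, 7]]
`a.append([2, 8])` → a = [[5, 6, 590], [7, 5], [1, 7], [2, 8]]
`print(b[0])` → prints [5, 6, 590]
`print(len(b))` → prints 3
`print(c[0])` → prints [7, 5]

Answer:
[5, 6, 590]
3
[7, 5]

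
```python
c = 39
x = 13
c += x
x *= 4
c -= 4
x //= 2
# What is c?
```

Trace:
`c = 39` → c = 39
`x = 13` → x = 13
`c += x` → c = 52
`x *= 4` → x = 52
`c -= 4` → c = 48
`x //= 2` → x = 26
So c = 48

Answer: 48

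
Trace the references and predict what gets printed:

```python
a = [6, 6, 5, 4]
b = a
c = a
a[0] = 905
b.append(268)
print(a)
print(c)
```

Key concept: multiple aliases.
Step by step:
`a = [6, 6, 5, 4]` → a = [6, 6, 5, 4]
`b = a` → b = [6, 6, 5, 4] (same object as a)
`c = a` → c = [6, 6, 5, 4] (same object as a, b)
`a[0] = 905` → a = [905, 6, 5, 4] (same object as b, c); b = [905, 6, 5, 4] (same object as a, c); c = [905, 6, 5, 4] (same object as a, b)
`b.append(268)` → a = [905, 6, 5, 4, 268] (same object as b, c); b = [905, 6, 5, 4, 268] (same object as a, c); c = [905, 6, 5, 4, 268] (same object as a, b)
`print(a)` → prints [905, 6, 5, 4, 268]
`print(c)` → prints [905, 6, 5, 4, 268]

Answer:
[905, 6, 5, 4, 268]
[905, 6, 5, 4, 268]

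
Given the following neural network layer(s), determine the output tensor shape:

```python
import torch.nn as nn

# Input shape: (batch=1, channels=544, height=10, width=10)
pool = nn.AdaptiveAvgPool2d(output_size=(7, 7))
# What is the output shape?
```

Input: (1, 544, 10, 10) -> Output: (1, 544, 7, 7)

Answer: (1, 544, 7, 7)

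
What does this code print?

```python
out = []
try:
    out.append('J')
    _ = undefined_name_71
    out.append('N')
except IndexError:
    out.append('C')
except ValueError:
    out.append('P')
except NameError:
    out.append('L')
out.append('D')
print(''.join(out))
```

Execution trace: 'J' (try body) → 'L' (except NameError) → 'D' (after the try/except). Output: JLD

Answer: JLD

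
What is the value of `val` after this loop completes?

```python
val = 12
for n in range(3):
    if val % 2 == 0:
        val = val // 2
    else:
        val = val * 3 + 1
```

Collatz-style transformation from 12
`val` takes the values: 12 → 6 → 3 → 10

Answer: 10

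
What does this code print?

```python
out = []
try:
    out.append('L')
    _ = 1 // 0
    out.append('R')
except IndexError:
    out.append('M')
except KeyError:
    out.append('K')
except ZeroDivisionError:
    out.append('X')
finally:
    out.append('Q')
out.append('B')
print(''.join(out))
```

Execution trace: 'L' (try body) → 'X' (except ZeroDivisionError) → 'Q' (finally) → 'B' (after the try/except). Output: LXQB

Answer: LXQB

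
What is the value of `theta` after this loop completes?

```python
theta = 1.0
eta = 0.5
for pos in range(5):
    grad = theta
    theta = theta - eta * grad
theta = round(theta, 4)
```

Gradient descent: w = 1.0 * (1 - 0.5)^5
`theta` takes the values: 1.0 → 0.5 → 0.25 → 0.125 → 0.0625 → 0.03125 → 0.0312

Answer: 0.0312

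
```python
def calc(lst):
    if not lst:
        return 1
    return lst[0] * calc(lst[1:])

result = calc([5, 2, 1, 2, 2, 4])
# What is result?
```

Product over [5, 2, 1, 2, 2, 4] = 5 * 2 * 1 * 2 * 2 * 4 = 160

Answer: 160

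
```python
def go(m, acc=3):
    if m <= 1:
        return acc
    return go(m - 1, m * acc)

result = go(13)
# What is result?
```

Accumulator trace (n, acc): (13, 3) -> (12, 39) -> (11, 468) -> (10, 5148) -> (9, 51480) -> (8, 463320) -> (7, 3706560) -> (6, 25945920) -> (5, 155675520) -> (4, 778377600) -> (3, 3113510400) -> (2, 9340531200) -> (1, 18681062400) -> return 18681062400

Answer: 18681062400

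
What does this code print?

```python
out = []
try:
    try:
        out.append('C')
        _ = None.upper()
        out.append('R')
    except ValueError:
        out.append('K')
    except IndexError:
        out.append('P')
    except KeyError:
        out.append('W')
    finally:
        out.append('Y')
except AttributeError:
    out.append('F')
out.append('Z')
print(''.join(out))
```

Execution trace: 'C' (inner try body) → 'Y' (inner finally) → 'F' (outer except AttributeError) → 'Z' (after the try/except). Output: CYFZ

Answer: CYFZ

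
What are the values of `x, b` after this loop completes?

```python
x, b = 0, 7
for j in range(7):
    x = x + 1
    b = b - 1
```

x goes 0→7, b goes 7→0
`x, b` takes the values: (0, 7) → (1, 7) → (1, 6) → (2, 6) → (2, 5) → (3, 5) → (3, 4) → (4, 4) → (4, 3) → (5, 3) → (5, 2) → (6, 2) → (6, 1) → (7, 1) → (7, 0)

Answer: 7, 0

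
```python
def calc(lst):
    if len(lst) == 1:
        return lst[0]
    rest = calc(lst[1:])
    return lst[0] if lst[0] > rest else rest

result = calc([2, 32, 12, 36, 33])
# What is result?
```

Recursive max over [2, 32, 12, 36, 33] = 36

Answer: 36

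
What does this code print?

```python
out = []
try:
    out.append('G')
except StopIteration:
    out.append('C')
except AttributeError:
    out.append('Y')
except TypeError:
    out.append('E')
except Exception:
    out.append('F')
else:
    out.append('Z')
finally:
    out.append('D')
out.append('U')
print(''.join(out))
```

Execution trace: 'G' (try body, no exception) → 'Z' (else) → 'D' (finally) → 'U' (after the try/except). Output: GZDU

Answer: GZDU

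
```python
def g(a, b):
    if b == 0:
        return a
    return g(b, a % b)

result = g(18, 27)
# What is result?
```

g(18, 27) -> g(27, 18) -> g(18, 9) -> g(9, 0) -> 9

Answer: 9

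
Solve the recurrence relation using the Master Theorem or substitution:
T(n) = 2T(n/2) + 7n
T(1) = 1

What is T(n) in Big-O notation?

By Master Theorem: a=2, b=2, f(n)=7n. Since log_2(2) = 1 and f(n) = Θ(n^1), Case 2 applies. T(n) = O(n log n).

Answer: O(n log n)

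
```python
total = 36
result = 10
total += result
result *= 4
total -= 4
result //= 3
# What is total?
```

Trace:
`total = 36` → total = 36
`result = 10` → result = 10
`total += result` → total = 46
`result *= 4` → result = 40
`total -= 4` → total = 42
`result //= 3` → result = 13
So total = 42

Answer: 42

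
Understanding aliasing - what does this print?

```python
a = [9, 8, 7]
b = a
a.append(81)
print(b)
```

Key concept: basic list aliasing.
Step by step:
`a = [9, 8, 7]` → a = [9, 8, 7]
`b = a` → b = [9, 8, 7] (same object as a)
`a.append(81)` → a = [9, 8, 7, 81] (same object as b); b = [9, 8, 7, 81] (same object as a)
`print(b)` → prints [9, 8, 7, 81]

Answer: [9, 8, 7, 81]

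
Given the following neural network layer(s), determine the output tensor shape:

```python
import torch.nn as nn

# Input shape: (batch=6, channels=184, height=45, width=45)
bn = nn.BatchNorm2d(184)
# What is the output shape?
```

Input: (6, 184, 45, 45) -> Output: (6, 184, 45, 45)

Answer: (6, 184, 45, 45)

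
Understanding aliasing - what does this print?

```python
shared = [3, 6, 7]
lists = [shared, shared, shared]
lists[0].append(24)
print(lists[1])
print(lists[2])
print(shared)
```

Key concept: list of same reference.
Step by step:
`shared = [3, 6, 7]` → shared = [3, 6, 7]
`lists = [shared, shared, shared]` → lists = [[3, 6, 7], [3, 6, 7], [3, 6, 7]]
`lists[0].append(24)` → shared = [3, 6, 7, 24]; lists = [[3, 6, 7, 24], [3, 6, 7, 24], [3, 6, 7, 24]]
`print(lists[1])` → prints [3, 6, 7, 24]
`print(lists[2])` → prints [3, 6, 7, 24]
`print(shared)` → prints [3, 6, 7, 24]

Answer:
[3, 6, 7, 24]
[3, 6, 7, 24]
[3, 6, 7, 24]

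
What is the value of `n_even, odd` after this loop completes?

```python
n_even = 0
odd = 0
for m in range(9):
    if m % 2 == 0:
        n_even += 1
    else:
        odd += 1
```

Count evens and odds in range(9)
`n_even, odd` takes the values: (0, 0) → (1, 0) → (1, 1) → (2, 1) → (2, 2) → (3, 2) → (3, 3) → (4, 3) → (4, 4) → (5, 4)

Answer: 5, 4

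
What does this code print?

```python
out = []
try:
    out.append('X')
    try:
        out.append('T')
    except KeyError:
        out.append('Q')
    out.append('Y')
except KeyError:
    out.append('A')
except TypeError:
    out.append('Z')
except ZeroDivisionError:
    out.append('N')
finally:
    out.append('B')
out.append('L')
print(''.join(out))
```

Execution trace: 'X' (try body) → 'T' (inner try body, no exception) → 'Y' (try body, no exception) → 'B' (finally) → 'L' (after the try/except). Output: XTYBL

Answer: XTYBL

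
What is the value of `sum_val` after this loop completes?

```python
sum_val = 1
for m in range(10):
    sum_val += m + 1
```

Start at 1, add 1 to 10 = 56
`sum_val` takes the values: 1 → 2 → 4 → 7 → 11 → 16 → 22 → 29 → 37 → 46 → 56

Answer: 56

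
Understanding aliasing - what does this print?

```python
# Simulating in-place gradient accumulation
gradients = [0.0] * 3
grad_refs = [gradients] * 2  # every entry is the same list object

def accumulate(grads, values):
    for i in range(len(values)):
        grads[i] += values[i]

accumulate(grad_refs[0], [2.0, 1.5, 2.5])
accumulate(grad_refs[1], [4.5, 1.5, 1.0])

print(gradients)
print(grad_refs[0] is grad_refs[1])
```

Key concept: gradient accumulation aliasing.
Step by step:
`gradients = [0.0] * 3` → gradients = [0.0, 0.0, 0.0]
`grad_refs = [gradients] * 2` → grad_refs = [[0.0, 0.0, 0.0], [0.0, 0.0, 0.0]]
`accumulate(grad_refs[0], [2.0, 1.5, 2.5])` → gradients = [2.0, 1.5, 2.5]; grad_refs = [[2.0, 1.5, 2.5], [2.0, 1.5, 2.5]]
`accumulate(grad_refs[1], [4.5, 1.5, 1.0])` → gradients = [6.5, 3.0, 3.5]; grad_refs = [[6.5, 3.0, 3.5], [6.5, 3.0, 3.5]]
`print(gradients)` → prints [6.5, 3.0, 3.5]
`print(grad_refs[0] is grad_refs[1])` → prints True

Answer:
[6.5, 3.0, 3.5]
True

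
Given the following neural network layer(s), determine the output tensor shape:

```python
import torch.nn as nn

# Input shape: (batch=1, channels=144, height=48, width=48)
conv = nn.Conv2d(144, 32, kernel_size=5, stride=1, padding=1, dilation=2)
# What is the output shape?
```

Input: (1, 144, 48, 48) -> Output: (1, 32, 42, 42)

Answer: (1, 32, 42, 42)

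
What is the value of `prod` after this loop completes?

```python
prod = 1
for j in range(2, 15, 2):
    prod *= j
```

Product of even numbers 2 to 14
`prod` takes the values: 1 → 2 → 8 → 48 → 384 → 3840 → 46080 → 645120

Answer: 645120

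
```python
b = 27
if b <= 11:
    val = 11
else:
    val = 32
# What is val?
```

Trace:
`b = 27` → b = 27
`if b <= 11: ...` → b <= 11 is False, take else branch → val = 32
So val = 32

Answer: 32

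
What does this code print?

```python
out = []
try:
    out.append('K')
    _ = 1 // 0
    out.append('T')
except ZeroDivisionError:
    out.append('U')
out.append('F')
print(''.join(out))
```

Execution trace: 'K' (try body) → 'U' (except ZeroDivisionError) → 'F' (after the try/except). Output: KUF

Answer: KUF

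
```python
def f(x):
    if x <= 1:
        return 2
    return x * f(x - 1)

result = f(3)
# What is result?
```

f(3) = 3 * 2 * 2 = 12

Answer: 12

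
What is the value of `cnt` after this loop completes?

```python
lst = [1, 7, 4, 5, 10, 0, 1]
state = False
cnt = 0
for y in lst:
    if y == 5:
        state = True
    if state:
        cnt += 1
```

Count elements after first 5 in [1, 7, 4, 5, 10, 0, 1]
`cnt` takes the values: 0 → 1 → 2 → 3 → 4

Answer: 4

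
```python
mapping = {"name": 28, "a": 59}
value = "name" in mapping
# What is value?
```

Trace:
`mapping = {"name": 28, "a": 59}` → mapping = {'name': 28, 'a': 59}
`value = "name" in mapping` → value = True
So value = True

Answer: True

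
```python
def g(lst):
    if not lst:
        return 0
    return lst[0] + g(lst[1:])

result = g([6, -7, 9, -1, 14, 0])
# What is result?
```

6 + (-7) + 9 + (-1) + 14 + 0 + 0 = 21

Answer: 21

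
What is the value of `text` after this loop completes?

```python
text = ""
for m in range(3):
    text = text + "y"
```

Repeat 'y' 3 times
`text` takes the values: "" → "y" → "yy" → "yyy"

Answer: "yyy"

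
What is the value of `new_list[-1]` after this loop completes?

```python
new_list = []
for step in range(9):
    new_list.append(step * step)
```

Last element of squares 0 to 8
`new_list` takes the values: [] → [0] → [0, 1] → [0, 1, 4] → [0, 1, 4, 9] → [0, 1, 4, 9, 16] → [0, 1, 4, 9, 16, 25] → [0, 1, 4, 9, 16, 25, 36] → [0, 1, 4, 9, 16, 25, 36, 49] → [0, 1, 4, 9, 16, 25, 36, 49, 64]
So `new_list[-1]` = 64

Answer: 64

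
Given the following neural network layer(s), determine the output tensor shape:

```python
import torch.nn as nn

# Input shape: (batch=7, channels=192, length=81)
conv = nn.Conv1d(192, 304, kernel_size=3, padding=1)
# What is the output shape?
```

Input: (7, 192, 81) -> Output: (7, 304, 81)

Answer: (7, 304, 81)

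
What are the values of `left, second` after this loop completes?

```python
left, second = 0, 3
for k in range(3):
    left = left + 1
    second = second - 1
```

left goes 0→3, second goes 3→0
`left, second` takes the values: (0, 3) → (1, 3) → (1, 2) → (2, 2) → (2, 1) → (3, 1) → (3, 0)

Answer: 3, 0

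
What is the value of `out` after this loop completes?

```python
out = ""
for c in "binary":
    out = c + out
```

Reverse 'binary'
`out` takes the values: "" → "b" → "ib" → "nib" → "anib" → "ranib" → "yranib"

Answer: "yranib"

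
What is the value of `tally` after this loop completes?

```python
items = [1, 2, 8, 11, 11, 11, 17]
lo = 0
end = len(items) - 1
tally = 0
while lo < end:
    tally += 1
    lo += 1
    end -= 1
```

Iterations until pointers meet (list length 7)
`tally` takes the values: 0 → 1 → 2 → 3

Answer: 3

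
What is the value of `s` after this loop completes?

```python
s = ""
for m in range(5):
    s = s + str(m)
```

Concatenate digits 0 to 4
`s` takes the values: "" → "0" → "01" → "012" → "0123" → "01234"

Answer: "01234"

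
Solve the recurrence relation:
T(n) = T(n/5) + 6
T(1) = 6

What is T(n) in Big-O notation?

Each step divides n by 5 and adds 6. After log_5(n) steps we reach T(1)=6. So T(n) = 6·log_5(n) + 6 = O(log n).

Answer: O(log n)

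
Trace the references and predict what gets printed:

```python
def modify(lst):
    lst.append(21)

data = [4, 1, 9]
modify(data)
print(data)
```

Key concept: function modifies passed list.
Step by step:
`data = [4, 1, 9]` → data = [4, 1, 9]
`modify(data)` → data = [4, 1, 9, 21]
`print(data)` → prints [4, 1, 9, 21]

Answer: [4, 1, 9, 21]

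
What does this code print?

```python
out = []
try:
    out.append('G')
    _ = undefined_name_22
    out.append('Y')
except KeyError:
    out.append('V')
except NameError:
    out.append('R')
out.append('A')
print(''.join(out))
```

Execution trace: 'G' (try body) → 'R' (except NameError) → 'A' (after the try/except). Output: GRA

Answer: GRA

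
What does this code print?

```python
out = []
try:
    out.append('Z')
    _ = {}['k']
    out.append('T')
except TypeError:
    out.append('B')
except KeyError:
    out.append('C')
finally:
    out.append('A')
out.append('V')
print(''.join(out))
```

Execution trace: 'Z' (try body) → 'C' (except KeyError) → 'A' (finally) → 'V' (after the try/except). Output: ZCAV

Answer: ZCAV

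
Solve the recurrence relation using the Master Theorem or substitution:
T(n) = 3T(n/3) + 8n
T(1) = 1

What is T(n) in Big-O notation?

By Master Theorem: a=3, b=3, f(n)=8n. Since log_3(3) = 1 and f(n) = Θ(n^1), Case 2 applies. T(n) = O(n log n).

Answer: O(n log n)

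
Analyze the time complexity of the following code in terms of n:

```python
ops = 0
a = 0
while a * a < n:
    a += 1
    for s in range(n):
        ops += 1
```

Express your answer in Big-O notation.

Each loop level contributes: √n × n. Multiplying the contributions gives O(n√n).

Answer: O(n√n)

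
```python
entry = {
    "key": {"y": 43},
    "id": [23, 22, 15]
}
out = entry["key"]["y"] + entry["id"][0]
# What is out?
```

Trace:
`entry = { ...` → entry = {'key': {'y': 43}, 'id': [23, 22, 15]}
`out = entry["key"]["y"] + entry["id"][0]` → out = 66
So out = 66

Answer: 66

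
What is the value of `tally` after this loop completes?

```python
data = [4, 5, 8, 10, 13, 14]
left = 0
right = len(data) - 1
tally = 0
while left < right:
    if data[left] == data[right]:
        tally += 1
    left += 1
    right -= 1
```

Count matching pairs from ends
`tally` takes the values: 0

Answer: 0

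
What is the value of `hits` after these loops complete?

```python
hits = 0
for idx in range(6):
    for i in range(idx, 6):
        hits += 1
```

Upper triangle: 6 + 5 + ... + 1
`hits` takes the values: 0 → 1 → 2 → 3 → 4 → 5 → 6 → 7 → 8 → 9 → 10 → 11 → 12 → 13 → 14 → 15 → 16 → 17 → 18 → 19 → 20 → 21

Answer: 21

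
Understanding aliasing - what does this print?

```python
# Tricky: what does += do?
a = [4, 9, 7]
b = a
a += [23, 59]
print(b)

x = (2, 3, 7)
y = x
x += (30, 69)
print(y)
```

Key concept: += behavior differs for mutable vs immutable.
Step by step:
`a = [4, 9, 7]` → a = [4, 9, 7]
`b = a` → b = [4, 9, 7] (same object as a)
`a += [23, 59]` → a = [4, 9, 7, 23, 59] (same object as b); b = [4, 9, 7, 23, 59] (same object as a)
`print(b)` → prints [4, 9, 7, 23, 59]
`x = (2, 3, 7)` → x = (2, 3, 7)
`y = x` → y = (2, 3, 7)
`x += (30, 69)` → x = (2, 3, 7, 30, 69)
`print(y)` → prints (2, 3, 7)

Answer:
[4, 9, 7, 23, 59]
(2, 3, 7)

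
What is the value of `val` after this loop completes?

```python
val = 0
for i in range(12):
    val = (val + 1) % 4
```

Increment mod 4, 12 times = 0
`val` takes the values: 0 → 1 → 2 → 3 → 0 → 1 → 2 → 3 → 0 → 1 → 2 → 3 → 0

Answer: 0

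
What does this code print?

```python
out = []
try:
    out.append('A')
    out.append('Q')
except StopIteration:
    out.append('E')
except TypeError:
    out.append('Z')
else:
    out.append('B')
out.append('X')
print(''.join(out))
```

Execution trace: 'A' (try body) → 'Q' (try body, no exception) → 'B' (else) → 'X' (after the try/except). Output: AQBX

Answer: AQBX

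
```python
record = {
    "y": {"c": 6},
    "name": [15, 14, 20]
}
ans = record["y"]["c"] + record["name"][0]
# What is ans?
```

Trace:
`record = { ...` → record = {'y': {'c': 6}, 'name': [15, 14, 20]}
`ans = record["y"]["c"] + record["name"][0]` → ans = 21
So ans = 21

Answer: 21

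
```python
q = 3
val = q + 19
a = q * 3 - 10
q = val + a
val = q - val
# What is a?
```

Trace:
`q = 3` → q = 3
`val = q + 19` → val = 22
`a = q * 3 - 10` → a = -1
`q = val + a` → q = 21
`val = q - val` → val = -1
So a = -1

Answer: -1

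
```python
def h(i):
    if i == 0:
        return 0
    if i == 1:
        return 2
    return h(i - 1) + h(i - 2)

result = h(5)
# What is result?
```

Build up from base cases: h(0)=0, h(1)=2, h(2)=2, h(3)=4, h(4)=6, h(5)=10

Answer: 10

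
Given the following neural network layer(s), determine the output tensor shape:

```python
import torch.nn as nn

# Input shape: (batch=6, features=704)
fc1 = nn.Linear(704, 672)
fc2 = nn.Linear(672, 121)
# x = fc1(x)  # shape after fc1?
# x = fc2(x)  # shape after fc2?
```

Input: (6, 704) -> after fc1: (6, 672) -> Output: (6, 121)

Answer: (6, 121)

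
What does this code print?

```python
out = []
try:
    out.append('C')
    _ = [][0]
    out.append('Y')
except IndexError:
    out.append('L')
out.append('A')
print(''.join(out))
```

Execution trace: 'C' (try body) → 'L' (except IndexError) → 'A' (after the try/except). Output: CLA

Answer: CLA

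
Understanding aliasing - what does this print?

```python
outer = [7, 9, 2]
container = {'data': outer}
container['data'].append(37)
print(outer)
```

Key concept: dict holds reference to list.
Step by step:
`outer = [7, 9, 2]` → outer = [7, 9, 2]
`container = {'data': outer}` → container = {'data': [7, 9, 2]}
`container['data'].append(37)` → outer = [7, 9, 2, 37]; container = {'data': [7, 9, 2, 37]}
`print(outer)` → prints [7, 9, 2, 37]

Answer: [7, 9, 2, 37]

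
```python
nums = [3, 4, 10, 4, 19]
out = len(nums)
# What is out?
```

Trace:
`nums = [3, 4, 10, 4, 19]` → nums = [3, 4, 10, 4, 19]
`out = len(nums)` → out = 5
So out = 5

Answer: 5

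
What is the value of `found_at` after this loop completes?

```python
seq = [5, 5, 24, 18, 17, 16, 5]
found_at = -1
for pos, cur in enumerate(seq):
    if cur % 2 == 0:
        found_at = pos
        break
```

First even number index in [5, 5, 24, 18, 17, 16, 5]
`found_at` takes the values: -1 → 2

Answer: 2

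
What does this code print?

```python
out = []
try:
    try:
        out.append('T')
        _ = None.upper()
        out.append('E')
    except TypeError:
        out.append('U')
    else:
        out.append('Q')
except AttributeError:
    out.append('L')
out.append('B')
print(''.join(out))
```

Execution trace: 'T' (try body) → 'L' (outer except AttributeError) → 'B' (after the try/except). Output: TLB

Answer: TLB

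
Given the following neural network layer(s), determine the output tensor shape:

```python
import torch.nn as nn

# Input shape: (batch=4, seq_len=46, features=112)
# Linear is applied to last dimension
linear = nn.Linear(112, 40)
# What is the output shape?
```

Input: (4, 46, 112) -> Output: (4, 46, 40)

Answer: (4, 46, 40)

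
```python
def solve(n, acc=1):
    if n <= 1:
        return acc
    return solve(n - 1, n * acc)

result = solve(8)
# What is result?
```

Accumulator trace (n, acc): (8, 1) -> (7, 8) -> (6, 56) -> (5, 336) -> (4, 1680) -> (3, 6720) -> (2, 20160) -> (1, 40320) -> return 40320

Answer: 40320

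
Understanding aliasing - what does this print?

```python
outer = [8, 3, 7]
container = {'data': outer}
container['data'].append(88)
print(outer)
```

Key concept: dict holds reference to list.
Step by step:
`outer = [8, 3, 7]` → outer = [8, 3, 7]
`container = {'data': outer}` → container = {'data': [8, 3, 7]}
`container['data'].append(88)` → outer = [8, 3, 7, 88]; container = {'data': [8, 3, 7, 88]}
`print(outer)` → prints [8, 3, 7, 88]

Answer: [8, 3, 7, 88]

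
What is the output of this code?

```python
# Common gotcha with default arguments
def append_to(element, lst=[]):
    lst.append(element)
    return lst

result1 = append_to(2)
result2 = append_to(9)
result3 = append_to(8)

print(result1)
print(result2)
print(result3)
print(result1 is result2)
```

Key concept: mutable default argument gotcha.
Step by step:
`result1 = append_to(2)` → result1 = [2]
`result2 = append_to(9)` → result1 = [2, 9] (same object as result2); result2 = [2, 9] (same object as result1)
`result3 = append_to(8)` → result1 = [2, 9, 8] (same object as result2, result3); result2 = [2, 9, 8] (same object as result1, result3); result3 = [2, 9, 8] (same object as result1, result2)
`print(result1)` → prints [2, 9, 8]
`print(result2)` → prints [2, 9, 8]
`print(result3)` → prints [2, 9, 8]
`print(result1 is result2)` → prints True

Answer:
[2, 9, 8]
[2, 9, 8]
[2, 9, 8]
True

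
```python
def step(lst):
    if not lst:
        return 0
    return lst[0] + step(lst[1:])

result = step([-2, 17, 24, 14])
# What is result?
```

(-2) + 17 + 24 + 14 + 0 = 53

Answer: 53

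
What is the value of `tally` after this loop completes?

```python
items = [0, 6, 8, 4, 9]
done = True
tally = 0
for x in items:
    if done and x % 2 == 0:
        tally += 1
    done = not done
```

Count even values at even positions
`tally` takes the values: 0 → 1 → 2

Answer: 2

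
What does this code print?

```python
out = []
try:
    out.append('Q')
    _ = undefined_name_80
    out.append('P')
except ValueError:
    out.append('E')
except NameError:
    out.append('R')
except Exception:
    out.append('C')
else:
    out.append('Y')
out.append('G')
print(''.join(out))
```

Execution trace: 'Q' (try body) → 'R' (except NameError) → 'G' (after the try/except). Output: QRG

Answer: QRG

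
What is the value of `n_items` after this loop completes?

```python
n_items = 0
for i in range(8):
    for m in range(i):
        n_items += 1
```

Triangle number: 0+1+2+...+7
`n_items` takes the values: 0 → 1 → 2 → 3 → 4 → 5 → 6 → 7 → 8 → 9 → 10 → 11 → 12 → 13 → 14 → 15 → 16 → 17 → 18 → 19 → 20 → 21 → 22 → 23 → 24 → 25 → 26 → 27 → 28

Answer: 28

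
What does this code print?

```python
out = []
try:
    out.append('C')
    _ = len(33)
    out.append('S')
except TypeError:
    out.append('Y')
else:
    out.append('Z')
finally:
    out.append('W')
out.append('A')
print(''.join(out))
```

Execution trace: 'C' (try body) → 'Y' (except TypeError) → 'W' (finally) → 'A' (after the try/except). Output: CYWA

Answer: CYWA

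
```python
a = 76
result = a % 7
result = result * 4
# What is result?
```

Trace:
`a = 76` → a = 76
`result = a % 7` → result = 6
`result = result * 4` → result = 24
So result = 24

Answer: 24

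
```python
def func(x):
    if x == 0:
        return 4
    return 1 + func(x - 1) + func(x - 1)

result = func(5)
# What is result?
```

func(x) = 1 + 2·func(x-1), func(0)=4. Closed form: (4+1)·2^5 - 1 = 159.

Answer: 159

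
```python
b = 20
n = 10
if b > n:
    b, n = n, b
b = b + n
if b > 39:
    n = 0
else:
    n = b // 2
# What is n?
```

Trace:
`b = 20` → b = 20
`n = 10` → n = 10
`if b > n: ...` → b > n is True → b = 10; n = 20
`b = b + n` → b = 30
`if b > 39: ...` → b > 39 is False, take else branch → n = 15
So n = 15

Answer: 15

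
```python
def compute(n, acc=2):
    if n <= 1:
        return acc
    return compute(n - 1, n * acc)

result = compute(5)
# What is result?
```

Accumulator trace (n, acc): (5, 2) -> (4, 10) -> (3, 40) -> (2, 120) -> (1, 240) -> return 240

Answer: 240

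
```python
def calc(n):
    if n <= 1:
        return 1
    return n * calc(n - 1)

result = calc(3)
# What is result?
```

calc(3) = 3 * 2 * 1 = 6

Answer: 6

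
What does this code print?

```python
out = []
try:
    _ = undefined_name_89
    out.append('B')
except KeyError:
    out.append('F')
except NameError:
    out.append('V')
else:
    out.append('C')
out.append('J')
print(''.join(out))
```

Execution trace: 'V' (except NameError) → 'J' (after the try/except). Output: VJ

Answer: VJ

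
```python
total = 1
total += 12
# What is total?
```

Trace:
`total = 1` → total = 1
`total += 12` → total = 13
So total = 13

Answer: 13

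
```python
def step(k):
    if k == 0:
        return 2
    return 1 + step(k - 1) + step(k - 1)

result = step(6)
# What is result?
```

step(k) = 1 + 2·step(k-1), step(0)=2. Closed form: (2+1)·2^6 - 1 = 191.

Answer: 191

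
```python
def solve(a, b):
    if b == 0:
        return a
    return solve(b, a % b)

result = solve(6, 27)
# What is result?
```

solve(6, 27) -> solve(27, 6) -> solve(6, 3) -> solve(3, 0) -> 3

Answer: 3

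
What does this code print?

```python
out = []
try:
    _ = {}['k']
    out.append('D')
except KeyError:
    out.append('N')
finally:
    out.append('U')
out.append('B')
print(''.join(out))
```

Execution trace: 'N' (except KeyError) → 'U' (finally) → 'B' (after the try/except). Output: NUB

Answer: NUB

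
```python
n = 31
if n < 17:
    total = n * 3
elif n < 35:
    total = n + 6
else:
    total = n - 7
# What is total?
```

Trace:
`n = 31` → n = 31
`if n < 17: ...` → n < 17 is False, n < 35 is True → total = 37
So total = 37

Answer: 37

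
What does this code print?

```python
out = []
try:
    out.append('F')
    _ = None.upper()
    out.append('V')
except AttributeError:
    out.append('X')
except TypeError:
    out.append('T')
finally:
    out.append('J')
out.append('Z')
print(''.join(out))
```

Execution trace: 'F' (try body) → 'X' (except AttributeError) → 'J' (finally) → 'Z' (after the try/except). Output: FXJZ

Answer: FXJZ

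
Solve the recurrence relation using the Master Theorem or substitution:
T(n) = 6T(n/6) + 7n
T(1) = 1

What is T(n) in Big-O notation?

By Master Theorem: a=6, b=6, f(n)=7n. Since log_6(6) = 1 and f(n) = Θ(n^1), Case 2 applies. T(n) = O(n log n).

Answer: O(n log n)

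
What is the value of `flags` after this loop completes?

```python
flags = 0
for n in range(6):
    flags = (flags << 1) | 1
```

Build 6 consecutive 1-bits: 0b111111
`flags` takes the values: 0 → 1 → 3 → 7 → 15 → 31 → 63

Answer: 63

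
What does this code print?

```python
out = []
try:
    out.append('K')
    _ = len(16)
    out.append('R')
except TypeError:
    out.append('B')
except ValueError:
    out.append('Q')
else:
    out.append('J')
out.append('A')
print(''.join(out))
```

Execution trace: 'K' (try body) → 'B' (except TypeError) → 'A' (after the try/except). Output: KBA

Answer: KBA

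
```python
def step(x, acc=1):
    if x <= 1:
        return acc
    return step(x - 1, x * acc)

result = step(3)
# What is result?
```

Accumulator trace (n, acc): (3, 1) -> (2, 3) -> (1, 6) -> return 6

Answer: 6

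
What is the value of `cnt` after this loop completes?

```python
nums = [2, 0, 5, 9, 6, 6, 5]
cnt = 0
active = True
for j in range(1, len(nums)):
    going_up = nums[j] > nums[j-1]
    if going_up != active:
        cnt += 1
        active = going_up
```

Count direction changes in [2, 0, 5, 9, 6, 6, 5]
`cnt` takes the values: 0 → 1 → 2 → 3

Answer: 3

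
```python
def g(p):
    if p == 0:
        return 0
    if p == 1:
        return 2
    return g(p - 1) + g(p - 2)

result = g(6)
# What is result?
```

Build up from base cases: g(0)=0, g(1)=2, g(2)=2, g(3)=4, g(4)=6, g(5)=10, g(6)=16

Answer: 16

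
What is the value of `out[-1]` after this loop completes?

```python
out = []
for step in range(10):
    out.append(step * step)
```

Last element of squares 0 to 9
`out` takes the values: [] → [0] → [0, 1] → [0, 1, 4] → [0, 1, 4, 9] → [0, 1, 4, 9, 16] → [0, 1, 4, 9, 16, 25] → [0, 1, 4, 9, 16, 25, 36] → [0, 1, 4, 9, 16, 25, 36, 49] → [0, 1, 4, 9, 16, 25, 36, 49, 64] → [0, 1, 4, 9, 16, 25, 36, 49, 64, 81]
So `out[-1]` = 81

Answer: 81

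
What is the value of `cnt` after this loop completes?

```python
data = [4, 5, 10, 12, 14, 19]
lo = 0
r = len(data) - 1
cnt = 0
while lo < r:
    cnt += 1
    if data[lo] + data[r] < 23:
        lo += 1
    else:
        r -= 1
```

Steps to find pair summing to 23
`cnt` takes the values: 0 → 1 → 2 → 3 → 4 → 5

Answer: 5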